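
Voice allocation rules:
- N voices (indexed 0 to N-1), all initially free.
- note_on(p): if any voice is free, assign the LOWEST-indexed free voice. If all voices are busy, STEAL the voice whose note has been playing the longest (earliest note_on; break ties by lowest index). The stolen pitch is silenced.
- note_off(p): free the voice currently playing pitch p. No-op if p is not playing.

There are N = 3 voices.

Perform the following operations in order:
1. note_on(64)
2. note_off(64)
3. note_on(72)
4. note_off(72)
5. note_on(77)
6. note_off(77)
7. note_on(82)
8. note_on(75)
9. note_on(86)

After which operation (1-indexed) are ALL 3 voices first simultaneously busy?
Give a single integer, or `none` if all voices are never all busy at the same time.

Op 1: note_on(64): voice 0 is free -> assigned | voices=[64 - -]
Op 2: note_off(64): free voice 0 | voices=[- - -]
Op 3: note_on(72): voice 0 is free -> assigned | voices=[72 - -]
Op 4: note_off(72): free voice 0 | voices=[- - -]
Op 5: note_on(77): voice 0 is free -> assigned | voices=[77 - -]
Op 6: note_off(77): free voice 0 | voices=[- - -]
Op 7: note_on(82): voice 0 is free -> assigned | voices=[82 - -]
Op 8: note_on(75): voice 1 is free -> assigned | voices=[82 75 -]
Op 9: note_on(86): voice 2 is free -> assigned | voices=[82 75 86]

Answer: 9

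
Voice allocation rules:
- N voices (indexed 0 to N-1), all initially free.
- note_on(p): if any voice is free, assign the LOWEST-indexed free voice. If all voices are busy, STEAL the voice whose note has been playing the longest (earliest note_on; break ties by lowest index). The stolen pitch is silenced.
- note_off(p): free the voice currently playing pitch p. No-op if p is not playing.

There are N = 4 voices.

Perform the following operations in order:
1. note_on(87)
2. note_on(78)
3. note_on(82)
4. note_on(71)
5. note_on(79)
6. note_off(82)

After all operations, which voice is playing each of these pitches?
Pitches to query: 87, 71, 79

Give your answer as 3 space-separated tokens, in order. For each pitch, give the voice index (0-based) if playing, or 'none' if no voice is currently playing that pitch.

Op 1: note_on(87): voice 0 is free -> assigned | voices=[87 - - -]
Op 2: note_on(78): voice 1 is free -> assigned | voices=[87 78 - -]
Op 3: note_on(82): voice 2 is free -> assigned | voices=[87 78 82 -]
Op 4: note_on(71): voice 3 is free -> assigned | voices=[87 78 82 71]
Op 5: note_on(79): all voices busy, STEAL voice 0 (pitch 87, oldest) -> assign | voices=[79 78 82 71]
Op 6: note_off(82): free voice 2 | voices=[79 78 - 71]

Answer: none 3 0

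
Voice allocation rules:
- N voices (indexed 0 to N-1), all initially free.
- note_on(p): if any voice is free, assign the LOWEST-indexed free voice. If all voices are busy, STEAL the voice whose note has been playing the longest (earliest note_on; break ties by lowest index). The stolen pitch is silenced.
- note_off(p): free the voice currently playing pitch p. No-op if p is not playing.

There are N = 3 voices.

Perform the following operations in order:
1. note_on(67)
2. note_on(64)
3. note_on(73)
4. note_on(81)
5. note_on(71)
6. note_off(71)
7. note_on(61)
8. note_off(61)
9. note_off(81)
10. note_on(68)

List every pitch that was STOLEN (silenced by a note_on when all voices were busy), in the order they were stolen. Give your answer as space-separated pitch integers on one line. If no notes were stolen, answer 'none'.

Answer: 67 64

Derivation:
Op 1: note_on(67): voice 0 is free -> assigned | voices=[67 - -]
Op 2: note_on(64): voice 1 is free -> assigned | voices=[67 64 -]
Op 3: note_on(73): voice 2 is free -> assigned | voices=[67 64 73]
Op 4: note_on(81): all voices busy, STEAL voice 0 (pitch 67, oldest) -> assign | voices=[81 64 73]
Op 5: note_on(71): all voices busy, STEAL voice 1 (pitch 64, oldest) -> assign | voices=[81 71 73]
Op 6: note_off(71): free voice 1 | voices=[81 - 73]
Op 7: note_on(61): voice 1 is free -> assigned | voices=[81 61 73]
Op 8: note_off(61): free voice 1 | voices=[81 - 73]
Op 9: note_off(81): free voice 0 | voices=[- - 73]
Op 10: note_on(68): voice 0 is free -> assigned | voices=[68 - 73]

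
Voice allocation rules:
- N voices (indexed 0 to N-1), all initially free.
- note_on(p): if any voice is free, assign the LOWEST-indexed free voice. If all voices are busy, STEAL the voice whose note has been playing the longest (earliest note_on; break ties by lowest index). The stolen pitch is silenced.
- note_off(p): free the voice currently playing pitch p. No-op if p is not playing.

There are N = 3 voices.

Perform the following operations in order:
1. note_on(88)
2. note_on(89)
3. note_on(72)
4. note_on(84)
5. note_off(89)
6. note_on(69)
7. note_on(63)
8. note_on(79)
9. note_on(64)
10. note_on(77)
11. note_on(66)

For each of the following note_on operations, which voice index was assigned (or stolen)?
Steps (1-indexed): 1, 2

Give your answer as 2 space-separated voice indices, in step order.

Op 1: note_on(88): voice 0 is free -> assigned | voices=[88 - -]
Op 2: note_on(89): voice 1 is free -> assigned | voices=[88 89 -]
Op 3: note_on(72): voice 2 is free -> assigned | voices=[88 89 72]
Op 4: note_on(84): all voices busy, STEAL voice 0 (pitch 88, oldest) -> assign | voices=[84 89 72]
Op 5: note_off(89): free voice 1 | voices=[84 - 72]
Op 6: note_on(69): voice 1 is free -> assigned | voices=[84 69 72]
Op 7: note_on(63): all voices busy, STEAL voice 2 (pitch 72, oldest) -> assign | voices=[84 69 63]
Op 8: note_on(79): all voices busy, STEAL voice 0 (pitch 84, oldest) -> assign | voices=[79 69 63]
Op 9: note_on(64): all voices busy, STEAL voice 1 (pitch 69, oldest) -> assign | voices=[79 64 63]
Op 10: note_on(77): all voices busy, STEAL voice 2 (pitch 63, oldest) -> assign | voices=[79 64 77]
Op 11: note_on(66): all voices busy, STEAL voice 0 (pitch 79, oldest) -> assign | voices=[66 64 77]

Answer: 0 1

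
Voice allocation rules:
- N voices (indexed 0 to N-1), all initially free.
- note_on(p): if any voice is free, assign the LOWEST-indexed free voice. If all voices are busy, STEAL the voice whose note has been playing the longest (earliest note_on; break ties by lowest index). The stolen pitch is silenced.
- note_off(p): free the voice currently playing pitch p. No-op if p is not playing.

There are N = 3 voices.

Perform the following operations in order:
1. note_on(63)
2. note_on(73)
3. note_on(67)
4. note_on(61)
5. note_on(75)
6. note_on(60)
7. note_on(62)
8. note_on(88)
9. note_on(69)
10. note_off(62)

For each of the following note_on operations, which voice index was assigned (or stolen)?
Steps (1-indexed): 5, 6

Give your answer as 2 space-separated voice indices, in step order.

Op 1: note_on(63): voice 0 is free -> assigned | voices=[63 - -]
Op 2: note_on(73): voice 1 is free -> assigned | voices=[63 73 -]
Op 3: note_on(67): voice 2 is free -> assigned | voices=[63 73 67]
Op 4: note_on(61): all voices busy, STEAL voice 0 (pitch 63, oldest) -> assign | voices=[61 73 67]
Op 5: note_on(75): all voices busy, STEAL voice 1 (pitch 73, oldest) -> assign | voices=[61 75 67]
Op 6: note_on(60): all voices busy, STEAL voice 2 (pitch 67, oldest) -> assign | voices=[61 75 60]
Op 7: note_on(62): all voices busy, STEAL voice 0 (pitch 61, oldest) -> assign | voices=[62 75 60]
Op 8: note_on(88): all voices busy, STEAL voice 1 (pitch 75, oldest) -> assign | voices=[62 88 60]
Op 9: note_on(69): all voices busy, STEAL voice 2 (pitch 60, oldest) -> assign | voices=[62 88 69]
Op 10: note_off(62): free voice 0 | voices=[- 88 69]

Answer: 1 2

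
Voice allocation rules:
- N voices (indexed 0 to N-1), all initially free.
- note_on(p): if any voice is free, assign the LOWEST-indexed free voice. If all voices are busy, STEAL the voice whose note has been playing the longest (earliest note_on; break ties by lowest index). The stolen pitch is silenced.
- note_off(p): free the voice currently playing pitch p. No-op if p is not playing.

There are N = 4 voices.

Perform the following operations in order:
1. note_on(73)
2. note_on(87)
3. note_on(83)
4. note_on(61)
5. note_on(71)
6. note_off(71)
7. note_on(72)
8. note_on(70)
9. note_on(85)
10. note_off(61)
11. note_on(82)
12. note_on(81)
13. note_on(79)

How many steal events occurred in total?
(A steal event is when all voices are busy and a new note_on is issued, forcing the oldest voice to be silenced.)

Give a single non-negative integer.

Op 1: note_on(73): voice 0 is free -> assigned | voices=[73 - - -]
Op 2: note_on(87): voice 1 is free -> assigned | voices=[73 87 - -]
Op 3: note_on(83): voice 2 is free -> assigned | voices=[73 87 83 -]
Op 4: note_on(61): voice 3 is free -> assigned | voices=[73 87 83 61]
Op 5: note_on(71): all voices busy, STEAL voice 0 (pitch 73, oldest) -> assign | voices=[71 87 83 61]
Op 6: note_off(71): free voice 0 | voices=[- 87 83 61]
Op 7: note_on(72): voice 0 is free -> assigned | voices=[72 87 83 61]
Op 8: note_on(70): all voices busy, STEAL voice 1 (pitch 87, oldest) -> assign | voices=[72 70 83 61]
Op 9: note_on(85): all voices busy, STEAL voice 2 (pitch 83, oldest) -> assign | voices=[72 70 85 61]
Op 10: note_off(61): free voice 3 | voices=[72 70 85 -]
Op 11: note_on(82): voice 3 is free -> assigned | voices=[72 70 85 82]
Op 12: note_on(81): all voices busy, STEAL voice 0 (pitch 72, oldest) -> assign | voices=[81 70 85 82]
Op 13: note_on(79): all voices busy, STEAL voice 1 (pitch 70, oldest) -> assign | voices=[81 79 85 82]

Answer: 5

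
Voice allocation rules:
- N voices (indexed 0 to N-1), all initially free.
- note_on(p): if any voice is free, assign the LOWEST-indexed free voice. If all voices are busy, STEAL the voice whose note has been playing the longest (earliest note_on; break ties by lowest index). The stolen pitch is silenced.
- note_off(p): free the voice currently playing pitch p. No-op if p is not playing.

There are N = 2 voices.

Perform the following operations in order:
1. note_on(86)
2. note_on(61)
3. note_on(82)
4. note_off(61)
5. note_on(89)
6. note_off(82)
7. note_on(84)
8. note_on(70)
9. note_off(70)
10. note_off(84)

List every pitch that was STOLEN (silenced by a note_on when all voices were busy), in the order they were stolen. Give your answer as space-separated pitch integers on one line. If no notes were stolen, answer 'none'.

Answer: 86 89

Derivation:
Op 1: note_on(86): voice 0 is free -> assigned | voices=[86 -]
Op 2: note_on(61): voice 1 is free -> assigned | voices=[86 61]
Op 3: note_on(82): all voices busy, STEAL voice 0 (pitch 86, oldest) -> assign | voices=[82 61]
Op 4: note_off(61): free voice 1 | voices=[82 -]
Op 5: note_on(89): voice 1 is free -> assigned | voices=[82 89]
Op 6: note_off(82): free voice 0 | voices=[- 89]
Op 7: note_on(84): voice 0 is free -> assigned | voices=[84 89]
Op 8: note_on(70): all voices busy, STEAL voice 1 (pitch 89, oldest) -> assign | voices=[84 70]
Op 9: note_off(70): free voice 1 | voices=[84 -]
Op 10: note_off(84): free voice 0 | voices=[- -]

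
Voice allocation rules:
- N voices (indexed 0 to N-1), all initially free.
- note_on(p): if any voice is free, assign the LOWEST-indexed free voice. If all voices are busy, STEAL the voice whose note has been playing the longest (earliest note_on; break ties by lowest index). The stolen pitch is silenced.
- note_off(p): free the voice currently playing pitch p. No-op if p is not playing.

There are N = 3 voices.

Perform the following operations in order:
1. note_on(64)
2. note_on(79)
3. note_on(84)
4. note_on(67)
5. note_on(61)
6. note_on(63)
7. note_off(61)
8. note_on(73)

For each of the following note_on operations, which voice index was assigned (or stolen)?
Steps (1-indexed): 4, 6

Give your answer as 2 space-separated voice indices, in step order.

Answer: 0 2

Derivation:
Op 1: note_on(64): voice 0 is free -> assigned | voices=[64 - -]
Op 2: note_on(79): voice 1 is free -> assigned | voices=[64 79 -]
Op 3: note_on(84): voice 2 is free -> assigned | voices=[64 79 84]
Op 4: note_on(67): all voices busy, STEAL voice 0 (pitch 64, oldest) -> assign | voices=[67 79 84]
Op 5: note_on(61): all voices busy, STEAL voice 1 (pitch 79, oldest) -> assign | voices=[67 61 84]
Op 6: note_on(63): all voices busy, STEAL voice 2 (pitch 84, oldest) -> assign | voices=[67 61 63]
Op 7: note_off(61): free voice 1 | voices=[67 - 63]
Op 8: note_on(73): voice 1 is free -> assigned | voices=[67 73 63]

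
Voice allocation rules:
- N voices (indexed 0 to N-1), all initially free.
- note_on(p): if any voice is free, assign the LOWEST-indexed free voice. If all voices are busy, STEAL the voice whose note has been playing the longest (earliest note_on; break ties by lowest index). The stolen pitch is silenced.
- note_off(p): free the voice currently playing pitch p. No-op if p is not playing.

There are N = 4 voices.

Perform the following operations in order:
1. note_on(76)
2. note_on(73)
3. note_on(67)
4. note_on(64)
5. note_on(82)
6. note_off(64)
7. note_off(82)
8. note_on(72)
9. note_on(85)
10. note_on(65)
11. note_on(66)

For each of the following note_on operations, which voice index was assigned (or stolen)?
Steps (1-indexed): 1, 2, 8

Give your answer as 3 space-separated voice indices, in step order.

Answer: 0 1 0

Derivation:
Op 1: note_on(76): voice 0 is free -> assigned | voices=[76 - - -]
Op 2: note_on(73): voice 1 is free -> assigned | voices=[76 73 - -]
Op 3: note_on(67): voice 2 is free -> assigned | voices=[76 73 67 -]
Op 4: note_on(64): voice 3 is free -> assigned | voices=[76 73 67 64]
Op 5: note_on(82): all voices busy, STEAL voice 0 (pitch 76, oldest) -> assign | voices=[82 73 67 64]
Op 6: note_off(64): free voice 3 | voices=[82 73 67 -]
Op 7: note_off(82): free voice 0 | voices=[- 73 67 -]
Op 8: note_on(72): voice 0 is free -> assigned | voices=[72 73 67 -]
Op 9: note_on(85): voice 3 is free -> assigned | voices=[72 73 67 85]
Op 10: note_on(65): all voices busy, STEAL voice 1 (pitch 73, oldest) -> assign | voices=[72 65 67 85]
Op 11: note_on(66): all voices busy, STEAL voice 2 (pitch 67, oldest) -> assign | voices=[72 65 66 85]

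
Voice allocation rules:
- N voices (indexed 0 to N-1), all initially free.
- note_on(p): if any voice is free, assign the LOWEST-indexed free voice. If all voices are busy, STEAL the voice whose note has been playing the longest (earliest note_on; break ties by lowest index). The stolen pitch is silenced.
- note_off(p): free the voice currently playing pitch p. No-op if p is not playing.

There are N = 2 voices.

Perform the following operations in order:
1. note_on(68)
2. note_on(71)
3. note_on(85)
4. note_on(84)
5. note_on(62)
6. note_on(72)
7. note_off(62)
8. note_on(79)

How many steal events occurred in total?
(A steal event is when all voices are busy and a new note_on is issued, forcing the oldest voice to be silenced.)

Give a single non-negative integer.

Answer: 4

Derivation:
Op 1: note_on(68): voice 0 is free -> assigned | voices=[68 -]
Op 2: note_on(71): voice 1 is free -> assigned | voices=[68 71]
Op 3: note_on(85): all voices busy, STEAL voice 0 (pitch 68, oldest) -> assign | voices=[85 71]
Op 4: note_on(84): all voices busy, STEAL voice 1 (pitch 71, oldest) -> assign | voices=[85 84]
Op 5: note_on(62): all voices busy, STEAL voice 0 (pitch 85, oldest) -> assign | voices=[62 84]
Op 6: note_on(72): all voices busy, STEAL voice 1 (pitch 84, oldest) -> assign | voices=[62 72]
Op 7: note_off(62): free voice 0 | voices=[- 72]
Op 8: note_on(79): voice 0 is free -> assigned | voices=[79 72]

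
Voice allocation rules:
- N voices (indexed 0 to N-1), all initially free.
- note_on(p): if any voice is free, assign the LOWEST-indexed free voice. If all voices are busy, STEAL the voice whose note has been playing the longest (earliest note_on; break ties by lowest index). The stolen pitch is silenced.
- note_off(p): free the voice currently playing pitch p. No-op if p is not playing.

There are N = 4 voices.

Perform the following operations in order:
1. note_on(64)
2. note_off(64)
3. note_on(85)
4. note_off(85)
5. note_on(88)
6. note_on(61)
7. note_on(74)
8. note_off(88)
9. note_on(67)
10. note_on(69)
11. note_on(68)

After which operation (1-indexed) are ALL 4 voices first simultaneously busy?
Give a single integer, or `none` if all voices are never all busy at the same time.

Answer: 10

Derivation:
Op 1: note_on(64): voice 0 is free -> assigned | voices=[64 - - -]
Op 2: note_off(64): free voice 0 | voices=[- - - -]
Op 3: note_on(85): voice 0 is free -> assigned | voices=[85 - - -]
Op 4: note_off(85): free voice 0 | voices=[- - - -]
Op 5: note_on(88): voice 0 is free -> assigned | voices=[88 - - -]
Op 6: note_on(61): voice 1 is free -> assigned | voices=[88 61 - -]
Op 7: note_on(74): voice 2 is free -> assigned | voices=[88 61 74 -]
Op 8: note_off(88): free voice 0 | voices=[- 61 74 -]
Op 9: note_on(67): voice 0 is free -> assigned | voices=[67 61 74 -]
Op 10: note_on(69): voice 3 is free -> assigned | voices=[67 61 74 69]
Op 11: note_on(68): all voices busy, STEAL voice 1 (pitch 61, oldest) -> assign | voices=[67 68 74 69]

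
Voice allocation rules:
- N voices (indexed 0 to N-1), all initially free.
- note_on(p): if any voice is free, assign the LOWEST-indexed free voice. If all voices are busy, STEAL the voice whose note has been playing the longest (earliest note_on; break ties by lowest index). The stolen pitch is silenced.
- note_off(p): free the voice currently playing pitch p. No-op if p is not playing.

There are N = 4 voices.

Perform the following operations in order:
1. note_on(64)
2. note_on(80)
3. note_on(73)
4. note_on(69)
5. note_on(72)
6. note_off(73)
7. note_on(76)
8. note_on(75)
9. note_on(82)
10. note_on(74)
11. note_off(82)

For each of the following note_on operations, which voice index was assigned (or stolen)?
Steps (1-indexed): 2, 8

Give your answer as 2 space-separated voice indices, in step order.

Answer: 1 1

Derivation:
Op 1: note_on(64): voice 0 is free -> assigned | voices=[64 - - -]
Op 2: note_on(80): voice 1 is free -> assigned | voices=[64 80 - -]
Op 3: note_on(73): voice 2 is free -> assigned | voices=[64 80 73 -]
Op 4: note_on(69): voice 3 is free -> assigned | voices=[64 80 73 69]
Op 5: note_on(72): all voices busy, STEAL voice 0 (pitch 64, oldest) -> assign | voices=[72 80 73 69]
Op 6: note_off(73): free voice 2 | voices=[72 80 - 69]
Op 7: note_on(76): voice 2 is free -> assigned | voices=[72 80 76 69]
Op 8: note_on(75): all voices busy, STEAL voice 1 (pitch 80, oldest) -> assign | voices=[72 75 76 69]
Op 9: note_on(82): all voices busy, STEAL voice 3 (pitch 69, oldest) -> assign | voices=[72 75 76 82]
Op 10: note_on(74): all voices busy, STEAL voice 0 (pitch 72, oldest) -> assign | voices=[74 75 76 82]
Op 11: note_off(82): free voice 3 | voices=[74 75 76 -]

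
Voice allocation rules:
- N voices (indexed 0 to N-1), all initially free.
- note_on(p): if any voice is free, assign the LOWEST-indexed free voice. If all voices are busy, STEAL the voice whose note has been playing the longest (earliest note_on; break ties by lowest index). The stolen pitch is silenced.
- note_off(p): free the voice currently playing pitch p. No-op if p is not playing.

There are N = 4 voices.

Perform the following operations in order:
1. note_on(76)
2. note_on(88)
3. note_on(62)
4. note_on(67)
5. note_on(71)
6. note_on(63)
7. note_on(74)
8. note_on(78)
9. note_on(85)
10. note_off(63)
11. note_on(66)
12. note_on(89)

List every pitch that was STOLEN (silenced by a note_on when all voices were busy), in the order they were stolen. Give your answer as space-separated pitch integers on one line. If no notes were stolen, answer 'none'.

Answer: 76 88 62 67 71 74

Derivation:
Op 1: note_on(76): voice 0 is free -> assigned | voices=[76 - - -]
Op 2: note_on(88): voice 1 is free -> assigned | voices=[76 88 - -]
Op 3: note_on(62): voice 2 is free -> assigned | voices=[76 88 62 -]
Op 4: note_on(67): voice 3 is free -> assigned | voices=[76 88 62 67]
Op 5: note_on(71): all voices busy, STEAL voice 0 (pitch 76, oldest) -> assign | voices=[71 88 62 67]
Op 6: note_on(63): all voices busy, STEAL voice 1 (pitch 88, oldest) -> assign | voices=[71 63 62 67]
Op 7: note_on(74): all voices busy, STEAL voice 2 (pitch 62, oldest) -> assign | voices=[71 63 74 67]
Op 8: note_on(78): all voices busy, STEAL voice 3 (pitch 67, oldest) -> assign | voices=[71 63 74 78]
Op 9: note_on(85): all voices busy, STEAL voice 0 (pitch 71, oldest) -> assign | voices=[85 63 74 78]
Op 10: note_off(63): free voice 1 | voices=[85 - 74 78]
Op 11: note_on(66): voice 1 is free -> assigned | voices=[85 66 74 78]
Op 12: note_on(89): all voices busy, STEAL voice 2 (pitch 74, oldest) -> assign | voices=[85 66 89 78]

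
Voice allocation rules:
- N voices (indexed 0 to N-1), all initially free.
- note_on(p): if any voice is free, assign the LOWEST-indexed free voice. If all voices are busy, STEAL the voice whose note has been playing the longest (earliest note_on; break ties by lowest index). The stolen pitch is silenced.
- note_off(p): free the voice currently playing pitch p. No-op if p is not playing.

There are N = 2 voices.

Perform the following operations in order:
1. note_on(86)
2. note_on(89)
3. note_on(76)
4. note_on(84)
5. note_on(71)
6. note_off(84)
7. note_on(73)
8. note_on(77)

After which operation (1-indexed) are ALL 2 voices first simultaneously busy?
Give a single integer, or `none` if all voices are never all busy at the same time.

Answer: 2

Derivation:
Op 1: note_on(86): voice 0 is free -> assigned | voices=[86 -]
Op 2: note_on(89): voice 1 is free -> assigned | voices=[86 89]
Op 3: note_on(76): all voices busy, STEAL voice 0 (pitch 86, oldest) -> assign | voices=[76 89]
Op 4: note_on(84): all voices busy, STEAL voice 1 (pitch 89, oldest) -> assign | voices=[76 84]
Op 5: note_on(71): all voices busy, STEAL voice 0 (pitch 76, oldest) -> assign | voices=[71 84]
Op 6: note_off(84): free voice 1 | voices=[71 -]
Op 7: note_on(73): voice 1 is free -> assigned | voices=[71 73]
Op 8: note_on(77): all voices busy, STEAL voice 0 (pitch 71, oldest) -> assign | voices=[77 73]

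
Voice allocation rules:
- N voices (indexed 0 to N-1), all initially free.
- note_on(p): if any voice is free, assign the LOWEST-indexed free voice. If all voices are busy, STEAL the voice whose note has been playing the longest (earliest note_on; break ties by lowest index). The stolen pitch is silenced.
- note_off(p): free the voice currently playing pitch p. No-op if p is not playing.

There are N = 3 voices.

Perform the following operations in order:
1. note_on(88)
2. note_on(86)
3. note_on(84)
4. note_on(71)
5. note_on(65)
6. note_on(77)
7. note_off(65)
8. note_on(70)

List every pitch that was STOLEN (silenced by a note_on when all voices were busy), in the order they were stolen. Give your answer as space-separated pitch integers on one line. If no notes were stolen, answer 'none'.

Answer: 88 86 84

Derivation:
Op 1: note_on(88): voice 0 is free -> assigned | voices=[88 - -]
Op 2: note_on(86): voice 1 is free -> assigned | voices=[88 86 -]
Op 3: note_on(84): voice 2 is free -> assigned | voices=[88 86 84]
Op 4: note_on(71): all voices busy, STEAL voice 0 (pitch 88, oldest) -> assign | voices=[71 86 84]
Op 5: note_on(65): all voices busy, STEAL voice 1 (pitch 86, oldest) -> assign | voices=[71 65 84]
Op 6: note_on(77): all voices busy, STEAL voice 2 (pitch 84, oldest) -> assign | voices=[71 65 77]
Op 7: note_off(65): free voice 1 | voices=[71 - 77]
Op 8: note_on(70): voice 1 is free -> assigned | voices=[71 70 77]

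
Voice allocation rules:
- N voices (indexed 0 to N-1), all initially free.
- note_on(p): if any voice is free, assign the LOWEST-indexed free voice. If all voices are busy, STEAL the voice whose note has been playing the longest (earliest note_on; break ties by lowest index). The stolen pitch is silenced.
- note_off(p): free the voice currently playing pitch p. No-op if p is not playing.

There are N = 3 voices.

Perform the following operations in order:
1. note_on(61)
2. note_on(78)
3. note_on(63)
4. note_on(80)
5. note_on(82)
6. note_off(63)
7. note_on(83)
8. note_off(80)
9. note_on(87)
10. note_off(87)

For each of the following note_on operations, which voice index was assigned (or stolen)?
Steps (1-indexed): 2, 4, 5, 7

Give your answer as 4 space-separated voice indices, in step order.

Answer: 1 0 1 2

Derivation:
Op 1: note_on(61): voice 0 is free -> assigned | voices=[61 - -]
Op 2: note_on(78): voice 1 is free -> assigned | voices=[61 78 -]
Op 3: note_on(63): voice 2 is free -> assigned | voices=[61 78 63]
Op 4: note_on(80): all voices busy, STEAL voice 0 (pitch 61, oldest) -> assign | voices=[80 78 63]
Op 5: note_on(82): all voices busy, STEAL voice 1 (pitch 78, oldest) -> assign | voices=[80 82 63]
Op 6: note_off(63): free voice 2 | voices=[80 82 -]
Op 7: note_on(83): voice 2 is free -> assigned | voices=[80 82 83]
Op 8: note_off(80): free voice 0 | voices=[- 82 83]
Op 9: note_on(87): voice 0 is free -> assigned | voices=[87 82 83]
Op 10: note_off(87): free voice 0 | voices=[- 82 83]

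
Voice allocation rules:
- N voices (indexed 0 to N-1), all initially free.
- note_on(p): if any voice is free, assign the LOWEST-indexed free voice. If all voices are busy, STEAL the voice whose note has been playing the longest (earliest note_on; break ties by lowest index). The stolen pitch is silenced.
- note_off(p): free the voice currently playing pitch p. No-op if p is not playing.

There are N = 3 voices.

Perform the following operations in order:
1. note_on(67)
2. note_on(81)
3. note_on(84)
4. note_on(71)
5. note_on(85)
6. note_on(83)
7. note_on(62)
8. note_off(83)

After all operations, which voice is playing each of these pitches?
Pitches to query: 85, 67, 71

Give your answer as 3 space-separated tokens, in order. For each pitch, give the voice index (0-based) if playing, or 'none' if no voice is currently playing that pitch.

Answer: 1 none none

Derivation:
Op 1: note_on(67): voice 0 is free -> assigned | voices=[67 - -]
Op 2: note_on(81): voice 1 is free -> assigned | voices=[67 81 -]
Op 3: note_on(84): voice 2 is free -> assigned | voices=[67 81 84]
Op 4: note_on(71): all voices busy, STEAL voice 0 (pitch 67, oldest) -> assign | voices=[71 81 84]
Op 5: note_on(85): all voices busy, STEAL voice 1 (pitch 81, oldest) -> assign | voices=[71 85 84]
Op 6: note_on(83): all voices busy, STEAL voice 2 (pitch 84, oldest) -> assign | voices=[71 85 83]
Op 7: note_on(62): all voices busy, STEAL voice 0 (pitch 71, oldest) -> assign | voices=[62 85 83]
Op 8: note_off(83): free voice 2 | voices=[62 85 -]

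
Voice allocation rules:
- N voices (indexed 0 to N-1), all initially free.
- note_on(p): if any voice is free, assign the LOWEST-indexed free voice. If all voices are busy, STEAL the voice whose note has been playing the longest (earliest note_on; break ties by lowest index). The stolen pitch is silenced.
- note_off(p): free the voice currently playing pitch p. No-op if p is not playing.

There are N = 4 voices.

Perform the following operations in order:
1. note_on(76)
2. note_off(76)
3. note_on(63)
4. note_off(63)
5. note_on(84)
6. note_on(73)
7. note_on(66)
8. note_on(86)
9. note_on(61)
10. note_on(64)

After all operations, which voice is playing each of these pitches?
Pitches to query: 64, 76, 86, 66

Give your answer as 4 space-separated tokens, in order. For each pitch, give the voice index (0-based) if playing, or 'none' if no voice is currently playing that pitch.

Answer: 1 none 3 2

Derivation:
Op 1: note_on(76): voice 0 is free -> assigned | voices=[76 - - -]
Op 2: note_off(76): free voice 0 | voices=[- - - -]
Op 3: note_on(63): voice 0 is free -> assigned | voices=[63 - - -]
Op 4: note_off(63): free voice 0 | voices=[- - - -]
Op 5: note_on(84): voice 0 is free -> assigned | voices=[84 - - -]
Op 6: note_on(73): voice 1 is free -> assigned | voices=[84 73 - -]
Op 7: note_on(66): voice 2 is free -> assigned | voices=[84 73 66 -]
Op 8: note_on(86): voice 3 is free -> assigned | voices=[84 73 66 86]
Op 9: note_on(61): all voices busy, STEAL voice 0 (pitch 84, oldest) -> assign | voices=[61 73 66 86]
Op 10: note_on(64): all voices busy, STEAL voice 1 (pitch 73, oldest) -> assign | voices=[61 64 66 86]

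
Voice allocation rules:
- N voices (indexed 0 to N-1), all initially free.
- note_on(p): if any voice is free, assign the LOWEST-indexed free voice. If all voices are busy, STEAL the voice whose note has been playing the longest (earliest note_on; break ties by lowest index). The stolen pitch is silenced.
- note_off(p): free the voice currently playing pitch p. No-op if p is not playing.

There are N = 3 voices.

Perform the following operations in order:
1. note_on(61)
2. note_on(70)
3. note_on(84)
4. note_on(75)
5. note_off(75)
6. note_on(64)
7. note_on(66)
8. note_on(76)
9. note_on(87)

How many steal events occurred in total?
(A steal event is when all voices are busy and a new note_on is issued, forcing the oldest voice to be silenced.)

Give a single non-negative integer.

Op 1: note_on(61): voice 0 is free -> assigned | voices=[61 - -]
Op 2: note_on(70): voice 1 is free -> assigned | voices=[61 70 -]
Op 3: note_on(84): voice 2 is free -> assigned | voices=[61 70 84]
Op 4: note_on(75): all voices busy, STEAL voice 0 (pitch 61, oldest) -> assign | voices=[75 70 84]
Op 5: note_off(75): free voice 0 | voices=[- 70 84]
Op 6: note_on(64): voice 0 is free -> assigned | voices=[64 70 84]
Op 7: note_on(66): all voices busy, STEAL voice 1 (pitch 70, oldest) -> assign | voices=[64 66 84]
Op 8: note_on(76): all voices busy, STEAL voice 2 (pitch 84, oldest) -> assign | voices=[64 66 76]
Op 9: note_on(87): all voices busy, STEAL voice 0 (pitch 64, oldest) -> assign | voices=[87 66 76]

Answer: 4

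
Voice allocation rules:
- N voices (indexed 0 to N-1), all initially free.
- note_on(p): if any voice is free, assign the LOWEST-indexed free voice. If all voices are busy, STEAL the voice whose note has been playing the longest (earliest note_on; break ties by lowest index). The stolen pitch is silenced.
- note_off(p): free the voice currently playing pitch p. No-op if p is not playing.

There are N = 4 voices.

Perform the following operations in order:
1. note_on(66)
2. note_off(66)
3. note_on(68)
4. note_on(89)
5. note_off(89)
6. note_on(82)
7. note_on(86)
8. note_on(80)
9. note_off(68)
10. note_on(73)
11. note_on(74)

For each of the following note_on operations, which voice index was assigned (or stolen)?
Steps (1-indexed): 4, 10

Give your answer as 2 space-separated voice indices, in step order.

Answer: 1 0

Derivation:
Op 1: note_on(66): voice 0 is free -> assigned | voices=[66 - - -]
Op 2: note_off(66): free voice 0 | voices=[- - - -]
Op 3: note_on(68): voice 0 is free -> assigned | voices=[68 - - -]
Op 4: note_on(89): voice 1 is free -> assigned | voices=[68 89 - -]
Op 5: note_off(89): free voice 1 | voices=[68 - - -]
Op 6: note_on(82): voice 1 is free -> assigned | voices=[68 82 - -]
Op 7: note_on(86): voice 2 is free -> assigned | voices=[68 82 86 -]
Op 8: note_on(80): voice 3 is free -> assigned | voices=[68 82 86 80]
Op 9: note_off(68): free voice 0 | voices=[- 82 86 80]
Op 10: note_on(73): voice 0 is free -> assigned | voices=[73 82 86 80]
Op 11: note_on(74): all voices busy, STEAL voice 1 (pitch 82, oldest) -> assign | voices=[73 74 86 80]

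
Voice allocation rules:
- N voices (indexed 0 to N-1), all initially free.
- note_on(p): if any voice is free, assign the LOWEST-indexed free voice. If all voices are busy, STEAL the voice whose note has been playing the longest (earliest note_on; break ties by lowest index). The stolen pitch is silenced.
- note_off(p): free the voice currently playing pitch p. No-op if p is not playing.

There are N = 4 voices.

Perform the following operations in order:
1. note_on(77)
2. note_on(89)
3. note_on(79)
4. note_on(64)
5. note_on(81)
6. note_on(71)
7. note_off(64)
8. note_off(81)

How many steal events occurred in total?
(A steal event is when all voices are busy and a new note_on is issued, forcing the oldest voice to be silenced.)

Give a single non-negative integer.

Answer: 2

Derivation:
Op 1: note_on(77): voice 0 is free -> assigned | voices=[77 - - -]
Op 2: note_on(89): voice 1 is free -> assigned | voices=[77 89 - -]
Op 3: note_on(79): voice 2 is free -> assigned | voices=[77 89 79 -]
Op 4: note_on(64): voice 3 is free -> assigned | voices=[77 89 79 64]
Op 5: note_on(81): all voices busy, STEAL voice 0 (pitch 77, oldest) -> assign | voices=[81 89 79 64]
Op 6: note_on(71): all voices busy, STEAL voice 1 (pitch 89, oldest) -> assign | voices=[81 71 79 64]
Op 7: note_off(64): free voice 3 | voices=[81 71 79 -]
Op 8: note_off(81): free voice 0 | voices=[- 71 79 -]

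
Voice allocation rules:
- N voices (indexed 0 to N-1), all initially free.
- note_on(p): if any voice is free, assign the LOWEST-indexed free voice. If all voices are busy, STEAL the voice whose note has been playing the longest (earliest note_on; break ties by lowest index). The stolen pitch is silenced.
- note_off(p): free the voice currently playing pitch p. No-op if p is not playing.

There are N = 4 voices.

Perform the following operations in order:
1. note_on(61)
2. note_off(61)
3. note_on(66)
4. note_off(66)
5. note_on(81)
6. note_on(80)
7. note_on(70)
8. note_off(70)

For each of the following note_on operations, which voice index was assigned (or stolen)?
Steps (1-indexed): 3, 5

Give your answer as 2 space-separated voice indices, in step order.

Answer: 0 0

Derivation:
Op 1: note_on(61): voice 0 is free -> assigned | voices=[61 - - -]
Op 2: note_off(61): free voice 0 | voices=[- - - -]
Op 3: note_on(66): voice 0 is free -> assigned | voices=[66 - - -]
Op 4: note_off(66): free voice 0 | voices=[- - - -]
Op 5: note_on(81): voice 0 is free -> assigned | voices=[81 - - -]
Op 6: note_on(80): voice 1 is free -> assigned | voices=[81 80 - -]
Op 7: note_on(70): voice 2 is free -> assigned | voices=[81 80 70 -]
Op 8: note_off(70): free voice 2 | voices=[81 80 - -]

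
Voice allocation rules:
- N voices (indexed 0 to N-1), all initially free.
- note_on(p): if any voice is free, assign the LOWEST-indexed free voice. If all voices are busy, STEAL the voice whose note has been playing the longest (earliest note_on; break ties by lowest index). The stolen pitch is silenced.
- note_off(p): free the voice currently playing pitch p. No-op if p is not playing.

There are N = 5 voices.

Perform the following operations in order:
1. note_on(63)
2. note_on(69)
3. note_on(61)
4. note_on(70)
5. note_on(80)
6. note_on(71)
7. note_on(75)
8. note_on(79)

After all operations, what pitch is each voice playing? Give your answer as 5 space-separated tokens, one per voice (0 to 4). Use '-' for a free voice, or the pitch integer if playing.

Op 1: note_on(63): voice 0 is free -> assigned | voices=[63 - - - -]
Op 2: note_on(69): voice 1 is free -> assigned | voices=[63 69 - - -]
Op 3: note_on(61): voice 2 is free -> assigned | voices=[63 69 61 - -]
Op 4: note_on(70): voice 3 is free -> assigned | voices=[63 69 61 70 -]
Op 5: note_on(80): voice 4 is free -> assigned | voices=[63 69 61 70 80]
Op 6: note_on(71): all voices busy, STEAL voice 0 (pitch 63, oldest) -> assign | voices=[71 69 61 70 80]
Op 7: note_on(75): all voices busy, STEAL voice 1 (pitch 69, oldest) -> assign | voices=[71 75 61 70 80]
Op 8: note_on(79): all voices busy, STEAL voice 2 (pitch 61, oldest) -> assign | voices=[71 75 79 70 80]

Answer: 71 75 79 70 80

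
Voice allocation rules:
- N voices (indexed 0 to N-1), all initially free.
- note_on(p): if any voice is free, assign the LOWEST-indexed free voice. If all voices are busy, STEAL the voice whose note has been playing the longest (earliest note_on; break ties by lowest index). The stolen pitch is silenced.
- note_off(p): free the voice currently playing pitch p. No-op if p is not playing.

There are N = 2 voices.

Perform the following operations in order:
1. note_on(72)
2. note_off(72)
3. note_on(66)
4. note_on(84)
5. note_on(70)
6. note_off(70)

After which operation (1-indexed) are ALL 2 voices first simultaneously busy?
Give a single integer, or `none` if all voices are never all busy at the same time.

Answer: 4

Derivation:
Op 1: note_on(72): voice 0 is free -> assigned | voices=[72 -]
Op 2: note_off(72): free voice 0 | voices=[- -]
Op 3: note_on(66): voice 0 is free -> assigned | voices=[66 -]
Op 4: note_on(84): voice 1 is free -> assigned | voices=[66 84]
Op 5: note_on(70): all voices busy, STEAL voice 0 (pitch 66, oldest) -> assign | voices=[70 84]
Op 6: note_off(70): free voice 0 | voices=[- 84]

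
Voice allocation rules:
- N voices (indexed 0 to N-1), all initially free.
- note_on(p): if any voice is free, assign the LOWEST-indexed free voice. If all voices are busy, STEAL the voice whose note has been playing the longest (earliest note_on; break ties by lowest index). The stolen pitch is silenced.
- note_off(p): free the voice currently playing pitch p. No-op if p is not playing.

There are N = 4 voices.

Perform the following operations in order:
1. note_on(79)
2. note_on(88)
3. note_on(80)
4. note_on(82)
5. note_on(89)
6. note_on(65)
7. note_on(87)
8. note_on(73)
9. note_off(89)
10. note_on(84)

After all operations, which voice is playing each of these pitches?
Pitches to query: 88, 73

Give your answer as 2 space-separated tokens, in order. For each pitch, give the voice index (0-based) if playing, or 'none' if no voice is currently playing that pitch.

Answer: none 3

Derivation:
Op 1: note_on(79): voice 0 is free -> assigned | voices=[79 - - -]
Op 2: note_on(88): voice 1 is free -> assigned | voices=[79 88 - -]
Op 3: note_on(80): voice 2 is free -> assigned | voices=[79 88 80 -]
Op 4: note_on(82): voice 3 is free -> assigned | voices=[79 88 80 82]
Op 5: note_on(89): all voices busy, STEAL voice 0 (pitch 79, oldest) -> assign | voices=[89 88 80 82]
Op 6: note_on(65): all voices busy, STEAL voice 1 (pitch 88, oldest) -> assign | voices=[89 65 80 82]
Op 7: note_on(87): all voices busy, STEAL voice 2 (pitch 80, oldest) -> assign | voices=[89 65 87 82]
Op 8: note_on(73): all voices busy, STEAL voice 3 (pitch 82, oldest) -> assign | voices=[89 65 87 73]
Op 9: note_off(89): free voice 0 | voices=[- 65 87 73]
Op 10: note_on(84): voice 0 is free -> assigned | voices=[84 65 87 73]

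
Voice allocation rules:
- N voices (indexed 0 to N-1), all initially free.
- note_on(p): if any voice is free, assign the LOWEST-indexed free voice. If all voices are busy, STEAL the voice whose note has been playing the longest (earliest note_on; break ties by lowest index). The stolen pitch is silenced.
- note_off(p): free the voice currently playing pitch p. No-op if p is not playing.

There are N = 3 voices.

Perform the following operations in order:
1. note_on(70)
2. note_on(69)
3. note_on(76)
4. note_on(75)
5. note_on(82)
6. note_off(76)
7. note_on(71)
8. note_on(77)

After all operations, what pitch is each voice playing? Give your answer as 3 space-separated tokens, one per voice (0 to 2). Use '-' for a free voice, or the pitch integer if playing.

Answer: 77 82 71

Derivation:
Op 1: note_on(70): voice 0 is free -> assigned | voices=[70 - -]
Op 2: note_on(69): voice 1 is free -> assigned | voices=[70 69 -]
Op 3: note_on(76): voice 2 is free -> assigned | voices=[70 69 76]
Op 4: note_on(75): all voices busy, STEAL voice 0 (pitch 70, oldest) -> assign | voices=[75 69 76]
Op 5: note_on(82): all voices busy, STEAL voice 1 (pitch 69, oldest) -> assign | voices=[75 82 76]
Op 6: note_off(76): free voice 2 | voices=[75 82 -]
Op 7: note_on(71): voice 2 is free -> assigned | voices=[75 82 71]
Op 8: note_on(77): all voices busy, STEAL voice 0 (pitch 75, oldest) -> assign | voices=[77 82 71]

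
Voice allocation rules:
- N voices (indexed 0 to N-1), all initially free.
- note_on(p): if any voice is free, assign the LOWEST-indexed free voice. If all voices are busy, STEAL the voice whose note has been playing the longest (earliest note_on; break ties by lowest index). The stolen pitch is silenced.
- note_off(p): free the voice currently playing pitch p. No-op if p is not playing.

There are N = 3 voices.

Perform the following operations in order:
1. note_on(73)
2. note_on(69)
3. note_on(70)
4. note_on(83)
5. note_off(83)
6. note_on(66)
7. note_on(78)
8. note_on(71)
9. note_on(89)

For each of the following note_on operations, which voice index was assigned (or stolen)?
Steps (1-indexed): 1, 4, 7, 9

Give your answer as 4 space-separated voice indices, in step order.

Answer: 0 0 1 0

Derivation:
Op 1: note_on(73): voice 0 is free -> assigned | voices=[73 - -]
Op 2: note_on(69): voice 1 is free -> assigned | voices=[73 69 -]
Op 3: note_on(70): voice 2 is free -> assigned | voices=[73 69 70]
Op 4: note_on(83): all voices busy, STEAL voice 0 (pitch 73, oldest) -> assign | voices=[83 69 70]
Op 5: note_off(83): free voice 0 | voices=[- 69 70]
Op 6: note_on(66): voice 0 is free -> assigned | voices=[66 69 70]
Op 7: note_on(78): all voices busy, STEAL voice 1 (pitch 69, oldest) -> assign | voices=[66 78 70]
Op 8: note_on(71): all voices busy, STEAL voice 2 (pitch 70, oldest) -> assign | voices=[66 78 71]
Op 9: note_on(89): all voices busy, STEAL voice 0 (pitch 66, oldest) -> assign | voices=[89 78 71]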